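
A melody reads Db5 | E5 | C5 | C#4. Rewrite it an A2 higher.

Db5 up an augmented second is E5.
E5 up an augmented second is F##5.
C5 up an augmented second is D#5.
C#4 up an augmented second is D##4.

E5 F##5 D#5 D##4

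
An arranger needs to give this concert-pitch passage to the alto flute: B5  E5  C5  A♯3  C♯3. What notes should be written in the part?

The alto flute sounds a perfect fourth below written, so the written part must be a perfect fourth above concert — transpose each note up.
B5 to E6
E5 to A5
C5 to F5
A#3 to D#4
C#3 to F#3

E6 A5 F5 D#4 F#3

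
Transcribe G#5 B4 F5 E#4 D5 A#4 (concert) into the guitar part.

G#6 B5 F6 E#5 D6 A#5

The guitar sounds a perfect octave below written, so the written part must be a perfect octave above concert — transpose each note up.
G#5 → G#6
B4 → B5
F5 → F6
E#4 → E#5
D5 → D6
A#4 → A#5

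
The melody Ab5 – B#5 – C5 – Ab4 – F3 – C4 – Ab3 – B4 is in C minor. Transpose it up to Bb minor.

Gb6 A#6 Bb5 Gb5 Eb4 Bb4 Gb4 A5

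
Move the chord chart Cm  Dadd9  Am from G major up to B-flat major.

Ebm Fadd9 Cm

G major up to B-flat major is a minor third; each chord root moves by that interval while the quality stays the same.
Cm: root C up a minor third → Eb, giving Ebm.
Dadd9: root D up a minor third → F, giving Fadd9.
Am: root A up a minor third → C, giving Cm.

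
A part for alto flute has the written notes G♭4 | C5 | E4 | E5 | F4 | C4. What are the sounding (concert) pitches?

Db4 G4 B3 B4 C4 G3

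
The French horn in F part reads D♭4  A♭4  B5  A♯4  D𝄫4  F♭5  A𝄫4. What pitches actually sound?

Gb3 Db4 E5 D#4 Gbb3 Bbb4 Dbb4

The French horn in F sounds a perfect fifth below written, so transpose each written note down a perfect fifth.
Db4 → Gb3
Ab4 → Db4
B5 → E5
A#4 → D#4
Dbb4 → Gbb3
Fb5 → Bbb4
Abb4 → Dbb4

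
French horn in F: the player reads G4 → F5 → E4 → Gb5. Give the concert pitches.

C4 Bb4 A3 Cb5

The French horn in F sounds a perfect fifth below written, so transpose each written note down a perfect fifth.
G4 becomes C4
F5 becomes Bb4
E4 becomes A3
Gb5 becomes Cb5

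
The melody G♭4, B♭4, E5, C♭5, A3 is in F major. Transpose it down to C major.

From F down to C is a perfect fourth; apply that to each pitch.
Gb4 becomes Db4
Bb4 becomes F4
E5 becomes B4
Cb5 becomes Gb4
A3 becomes E3

Db4 F4 B4 Gb4 E3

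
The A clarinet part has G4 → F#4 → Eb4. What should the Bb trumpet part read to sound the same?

F#4 E#4 D4

First find concert pitch: the A clarinet sounds a minor third below written, so G4 F#4 Eb4 sounds E4 D#4 C4.
Then write for Bb trumpet: it sounds a major second below written, so the part must be a major second above concert.
E4 → F#4
D#4 → E#4
C4 → D4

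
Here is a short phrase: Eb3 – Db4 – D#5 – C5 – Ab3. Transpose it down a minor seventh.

Eb3 -> F2
Db4 -> Eb3
D#5 -> E#4
C5 -> D4
Ab3 -> Bb2

F2 Eb3 E#4 D4 Bb2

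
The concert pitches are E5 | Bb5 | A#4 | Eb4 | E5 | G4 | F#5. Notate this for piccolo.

E4 Bb4 A#3 Eb3 E4 G3 F#4

Written C4 sounds as C5 on the piccolo, so concert pitches are written a perfect octave down.
E5 gives E4
Bb5 gives Bb4
A#4 gives A#3
Eb4 gives Eb3
E5 gives E4
G4 gives G3
F#5 gives F#4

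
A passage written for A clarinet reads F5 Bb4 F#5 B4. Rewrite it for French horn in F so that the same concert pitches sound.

A5 D5 A#5 D#5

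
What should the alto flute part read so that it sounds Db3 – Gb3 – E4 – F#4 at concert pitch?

Gb3 Cb4 A4 B4

Written C4 sounds as G3 on the alto flute, so concert pitches are written a perfect fourth up.
Db3 becomes Gb3
Gb3 becomes Cb4
E4 becomes A4
F#4 becomes B4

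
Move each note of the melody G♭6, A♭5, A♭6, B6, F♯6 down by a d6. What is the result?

B5 C#5 C#6 D##6 A##5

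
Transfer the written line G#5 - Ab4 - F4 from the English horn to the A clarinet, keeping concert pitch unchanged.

E5 Fb4 Db4

First find concert pitch: the English horn sounds a perfect fifth below written, so G#5 Ab4 F4 sounds C#5 Db4 Bb3.
Then write for A clarinet: it sounds a minor third below written, so the part must be a minor third above concert.
C#5 → E5
Db4 → Fb4
Bb3 → Db4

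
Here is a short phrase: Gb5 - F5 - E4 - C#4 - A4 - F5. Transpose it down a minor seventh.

Ab4 G4 F#3 D#3 B3 G4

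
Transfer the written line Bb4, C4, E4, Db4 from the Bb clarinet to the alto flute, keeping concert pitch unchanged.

Db5 Eb4 G4 Fb4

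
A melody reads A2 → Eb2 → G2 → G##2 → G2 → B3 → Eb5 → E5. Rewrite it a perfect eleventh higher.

A perfect eleventh up from A2 gives D4.
Eb2: an eleventh up reaches A, and 17 semitones makes it Ab3.
G2: an eleventh up reaches C, and 17 semitones makes it C4.
G##2: an eleventh up reaches C, and 17 semitones makes it C##4.
A perfect eleventh up from G2 gives C4.
B3 up a perfect eleventh is E5.
A perfect eleventh up from Eb5 gives Ab6.
A perfect eleventh up from E5 gives A6.

D4 Ab3 C4 C##4 C4 E5 Ab6 A6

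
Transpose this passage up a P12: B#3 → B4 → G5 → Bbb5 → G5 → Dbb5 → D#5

F##5 F#6 D7 Fb7 D7 Abb6 A#6

B#3 to F##5
B4 to F#6
G5 to D7
Bbb5 to Fb7
G5 to D7
Dbb5 to Abb6
D#5 to A#6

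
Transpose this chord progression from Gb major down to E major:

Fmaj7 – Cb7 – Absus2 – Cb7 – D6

D#maj7 A7 F#sus2 A7 B#6

Gb major down to E major is a diminished third; each chord root moves by that interval while the quality stays the same.
Fmaj7: root F down a diminished third → D#, giving D#maj7.
Cb7: root Cb down a diminished third → A, giving A7.
Absus2: root Ab down a diminished third → F#, giving F#sus2.
Cb7: root Cb down a diminished third → A, giving A7.
D6: root D down a diminished third → B#, giving B#6.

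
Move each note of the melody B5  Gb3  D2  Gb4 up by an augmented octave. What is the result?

An augmented octave up from B5 gives B#6.
Gb3: an octave up reaches G, and 13 semitones makes it G4.
D2 up an augmented octave is D#3.
An augmented octave up from Gb4 gives G5.

B#6 G4 D#3 G5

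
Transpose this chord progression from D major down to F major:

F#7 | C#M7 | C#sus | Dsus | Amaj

A7 EM7 Esus Fsus Cmaj

D major down to F major is a major sixth; each chord root moves by that interval while the quality stays the same.
F#7: root F# down a major sixth → A, giving A7.
C#M7: root C# down a major sixth → E, giving EM7.
C#sus: root C# down a major sixth → E, giving Esus.
Dsus: root D down a major sixth → F, giving Fsus.
Amaj: root A down a major sixth → C, giving Cmaj.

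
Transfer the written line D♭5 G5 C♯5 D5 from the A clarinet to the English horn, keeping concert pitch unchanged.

F5 B5 E#5 F#5

First find concert pitch: the A clarinet sounds a minor third below written, so D♭5 G5 C♯5 D5 sounds Bb4 E5 A#4 B4.
Then write for English horn: it sounds a perfect fifth below written, so the part must be a perfect fifth above concert.
Bb4 → F5
E5 → B5
A#4 → E#5
B4 → F#5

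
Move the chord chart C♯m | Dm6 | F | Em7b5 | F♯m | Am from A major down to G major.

Bm Cm6 Eb Dm7b5 Em Gm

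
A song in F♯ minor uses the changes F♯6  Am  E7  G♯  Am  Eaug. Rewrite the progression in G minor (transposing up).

G6 Bbm F7 A Bbm Faug

F♯ minor up to G minor is a minor second; each chord root moves by that interval while the quality stays the same.
F♯6: root F♯ up a minor second → G, giving G6.
Am: root A up a minor second → Bb, giving Bbm.
E7: root E up a minor second → F, giving F7.
G♯: root G♯ up a minor second → A, giving A.
Am: root A up a minor second → Bb, giving Bbm.
Eaug: root E up a minor second → F, giving Faug.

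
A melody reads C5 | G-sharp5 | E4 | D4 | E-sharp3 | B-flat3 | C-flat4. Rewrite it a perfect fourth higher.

C5 gives F5
G#5 gives C#6
E4 gives A4
D4 gives G4
E#3 gives A#3
Bb3 gives Eb4
Cb4 gives Fb4

F5 C#6 A4 G4 A#3 Eb4 Fb4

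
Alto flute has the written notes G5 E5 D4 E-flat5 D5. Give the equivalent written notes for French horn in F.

First find concert pitch: the alto flute sounds a perfect fourth below written, so G5 E5 D4 E-flat5 D5 sounds D5 B4 A3 Bb4 A4.
Then write for French horn in F: it sounds a perfect fifth below written, so the part must be a perfect fifth above concert.
D5 → A5
B4 → F#5
A3 → E4
Bb4 → F5
A4 → E5

A5 F#5 E4 F5 E5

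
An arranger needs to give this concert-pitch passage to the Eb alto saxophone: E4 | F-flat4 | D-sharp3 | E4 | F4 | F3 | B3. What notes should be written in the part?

C#5 Db5 B#3 C#5 D5 D4 G#4

Written C4 sounds as Eb3 on the Eb alto saxophone, so concert pitches are written a major sixth up.
E4 becomes C#5
Fb4 becomes Db5
D#3 becomes B#3
E4 becomes C#5
F4 becomes D5
F3 becomes D4
B3 becomes G#4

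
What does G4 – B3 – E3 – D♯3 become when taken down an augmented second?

Fb4 Ab3 Db3 C3

G4 down an augmented second is Fb4.
An augmented second down from B3 gives Ab3.
E3: a second down reaches D, and 3 semitones makes it Db3.
D#3 down an augmented second is C3.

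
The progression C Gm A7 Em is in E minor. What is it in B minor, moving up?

E minor up to B minor is a perfect fifth; each chord root moves by that interval while the quality stays the same.
C: root C up a perfect fifth → G, giving G.
Gm: root G up a perfect fifth → D, giving Dm.
A7: root A up a perfect fifth → E, giving E7.
Em: root E up a perfect fifth → B, giving Bm.

G Dm E7 Bm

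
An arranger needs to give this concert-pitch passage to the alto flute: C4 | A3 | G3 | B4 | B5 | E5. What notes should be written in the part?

F4 D4 C4 E5 E6 A5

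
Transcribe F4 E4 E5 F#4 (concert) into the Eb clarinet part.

The Eb clarinet sounds a minor third above written, so the written part must be a minor third below concert — transpose each note down.
F4 gives D4
E4 gives C#4
E5 gives C#5
F#4 gives D#4

D4 C#4 C#5 D#4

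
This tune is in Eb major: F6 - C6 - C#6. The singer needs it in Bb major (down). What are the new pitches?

From Eb down to Bb is a perfect fourth; apply that to each pitch.
F6 → C6
C6 → G5
C#6 → G#5

C6 G5 G#5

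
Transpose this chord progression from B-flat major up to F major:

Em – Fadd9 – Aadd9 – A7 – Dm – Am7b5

Bm Cadd9 Eadd9 E7 Am Em7b5

B-flat major up to F major is a perfect fifth; each chord root moves by that interval while the quality stays the same.
Em: root E up a perfect fifth → B, giving Bm.
Fadd9: root F up a perfect fifth → C, giving Cadd9.
Aadd9: root A up a perfect fifth → E, giving Eadd9.
A7: root A up a perfect fifth → E, giving E7.
Dm: root D up a perfect fifth → A, giving Am.
Am7b5: root A up a perfect fifth → E, giving Em7b5.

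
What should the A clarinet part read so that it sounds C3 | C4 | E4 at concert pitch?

The A clarinet sounds a minor third below written, so the written part must be a minor third above concert — transpose each note up.
C3 to Eb3
C4 to Eb4
E4 to G4

Eb3 Eb4 G4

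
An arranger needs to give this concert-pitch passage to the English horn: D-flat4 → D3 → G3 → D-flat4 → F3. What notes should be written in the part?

Ab4 A3 D4 Ab4 C4

The English horn sounds a perfect fifth below written, so the written part must be a perfect fifth above concert — transpose each note up.
Db4 to Ab4
D3 to A3
G3 to D4
Db4 to Ab4
F3 to C4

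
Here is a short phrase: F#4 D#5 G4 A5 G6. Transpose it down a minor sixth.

F#4 → A#3
D#5 → F##4
G4 → B3
A5 → C#5
G6 → B5

A#3 F##4 B3 C#5 B5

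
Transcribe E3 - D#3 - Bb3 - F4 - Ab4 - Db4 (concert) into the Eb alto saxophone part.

Written C4 sounds as Eb3 on the Eb alto saxophone, so concert pitches are written a major sixth up.
E3 -> C#4
D#3 -> B#3
Bb3 -> G4
F4 -> D5
Ab4 -> F5
Db4 -> Bb4

C#4 B#3 G4 D5 F5 Bb4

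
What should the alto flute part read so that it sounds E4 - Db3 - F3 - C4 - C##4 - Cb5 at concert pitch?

The alto flute sounds a perfect fourth below written, so the written part must be a perfect fourth above concert — transpose each note up.
E4 becomes A4
Db3 becomes Gb3
F3 becomes Bb3
C4 becomes F4
C##4 becomes F##4
Cb5 becomes Fb5

A4 Gb3 Bb3 F4 F##4 Fb5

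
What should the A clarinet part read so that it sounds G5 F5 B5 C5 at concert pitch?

Bb5 Ab5 D6 Eb5

Written C4 sounds as A3 on the A clarinet, so concert pitches are written a minor third up.
G5 gives Bb5
F5 gives Ab5
B5 gives D6
C5 gives Eb5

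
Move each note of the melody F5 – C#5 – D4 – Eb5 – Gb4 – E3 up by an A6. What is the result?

F5 gives D#6
C#5 gives A##5
D4 gives B#4
Eb5 gives C#6
Gb4 gives E5
E3 gives C##4

D#6 A##5 B#4 C#6 E5 C##4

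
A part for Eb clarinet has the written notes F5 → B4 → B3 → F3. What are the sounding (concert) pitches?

Ab5 D5 D4 Ab3

The Eb clarinet sounds a minor third above written, so transpose each written note up a minor third.
F5 becomes Ab5
B4 becomes D5
B3 becomes D4
F3 becomes Ab3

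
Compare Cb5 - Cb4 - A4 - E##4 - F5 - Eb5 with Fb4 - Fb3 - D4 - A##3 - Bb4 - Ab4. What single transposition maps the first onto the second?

From Cb5 to Fb4 is 5 letter names — a fifth of some quality.
Fb4 to Cb5 is 7 semitones, which makes it a perfect fifth; the second version is lower, so the direction is down.
Checking another pair — Eb5 → Ab4 — gives the same interval.

down a perfect fifth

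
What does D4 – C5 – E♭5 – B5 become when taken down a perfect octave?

D3 C4 Eb4 B4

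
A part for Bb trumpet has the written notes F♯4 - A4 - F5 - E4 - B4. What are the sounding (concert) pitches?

Written C4 on the Bb trumpet sounds as Bb3, a major second lower; apply that shift to every note.
F#4 → E4
A4 → G4
F5 → Eb5
E4 → D4
B4 → A4

E4 G4 Eb5 D4 A4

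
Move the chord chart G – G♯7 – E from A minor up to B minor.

A minor up to B minor is a major second; each chord root moves by that interval while the quality stays the same.
G: root G up a major second → A, giving A.
G♯7: root G♯ up a major second → A#, giving A#7.
E: root E up a major second → F#, giving F#.

A A#7 F#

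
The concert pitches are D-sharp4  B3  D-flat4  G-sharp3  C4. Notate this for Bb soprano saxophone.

The Bb soprano saxophone sounds a major second below written, so the written part must be a major second above concert — transpose each note up.
D#4 becomes E#4
B3 becomes C#4
Db4 becomes Eb4
G#3 becomes A#3
C4 becomes D4

E#4 C#4 Eb4 A#3 D4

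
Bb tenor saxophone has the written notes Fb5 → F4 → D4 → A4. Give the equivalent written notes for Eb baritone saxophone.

First find concert pitch: the Bb tenor saxophone sounds a major ninth below written, so Fb5 F4 D4 A4 sounds Ebb4 Eb3 C3 G3.
Then write for Eb baritone saxophone: it sounds a major thirteenth below written, so the part must be a major thirteenth above concert.
Ebb4 → Cb6
Eb3 → C5
C3 → A4
G3 → E5

Cb6 C5 A4 E5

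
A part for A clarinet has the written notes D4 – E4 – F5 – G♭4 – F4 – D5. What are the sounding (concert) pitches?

B3 C#4 D5 Eb4 D4 B4

The A clarinet sounds a minor third below written, so transpose each written note down a minor third.
D4 to B3
E4 to C#4
F5 to D5
Gb4 to Eb4
F4 to D4
D5 to B4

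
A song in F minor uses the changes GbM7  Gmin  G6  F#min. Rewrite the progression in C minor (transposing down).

F minor down to C minor is a perfect fourth; each chord root moves by that interval while the quality stays the same.
GbM7: root Gb down a perfect fourth → Db, giving DbM7.
Gmin: root G down a perfect fourth → D, giving Dmin.
G6: root G down a perfect fourth → D, giving D6.
F#min: root F# down a perfect fourth → C#, giving C#min.

DbM7 Dmin D6 C#min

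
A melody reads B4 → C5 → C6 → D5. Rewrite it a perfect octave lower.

B3 C4 C5 D4

B4 down a perfect octave is B3.
C5: an octave down reaches C, and 12 semitones makes it C4.
C6: an octave down reaches C, and 12 semitones makes it C5.
D5: an octave down reaches D, and 12 semitones makes it D4.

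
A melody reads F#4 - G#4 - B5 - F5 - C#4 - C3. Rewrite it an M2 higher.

G#4 A#4 C#6 G5 D#4 D3

F#4 becomes G#4
G#4 becomes A#4
B5 becomes C#6
F5 becomes G5
C#4 becomes D#4
C3 becomes D3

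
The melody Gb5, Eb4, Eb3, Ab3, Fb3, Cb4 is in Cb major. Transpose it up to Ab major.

From Cb up to Ab is a major sixth; apply that to each pitch.
Gb5 gives Eb6
Eb4 gives C5
Eb3 gives C4
Ab3 gives F4
Fb3 gives Db4
Cb4 gives Ab4

Eb6 C5 C4 F4 Db4 Ab4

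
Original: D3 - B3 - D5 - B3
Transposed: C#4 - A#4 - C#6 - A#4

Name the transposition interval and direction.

From D3 to C#4 is 7 letter names — a seventh of some quality.
D3 to C#4 is 11 semitones, which makes it a major seventh; the second version is higher, so the direction is up.
Checking another pair — B3 → A#4 — gives the same interval.

up a major seventh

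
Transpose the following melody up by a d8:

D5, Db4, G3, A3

Db6 Dbb5 Gb4 Ab4

A diminished octave up from D5 gives Db6.
Db4: an octave up reaches D, and 11 semitones makes it Dbb5.
A diminished octave up from G3 gives Gb4.
A diminished octave up from A3 gives Ab4.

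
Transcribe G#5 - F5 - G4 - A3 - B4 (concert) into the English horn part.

D#6 C6 D5 E4 F#5

Written C4 sounds as F3 on the English horn, so concert pitches are written a perfect fifth up.
G#5 to D#6
F5 to C6
G4 to D5
A3 to E4
B4 to F#5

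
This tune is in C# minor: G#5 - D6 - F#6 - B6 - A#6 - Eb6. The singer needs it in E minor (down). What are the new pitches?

C# minor to E minor down is a major sixth, so every note moves down by that interval.
G#5 becomes B4
D6 becomes F5
F#6 becomes A5
B6 becomes D6
A#6 becomes C#6
Eb6 becomes Gb5

B4 F5 A5 D6 C#6 Gb5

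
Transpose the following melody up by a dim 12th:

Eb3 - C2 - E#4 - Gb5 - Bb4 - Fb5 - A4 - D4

Bbb4 Gb3 B5 Dbb7 Fb6 Cbb7 Eb6 Ab5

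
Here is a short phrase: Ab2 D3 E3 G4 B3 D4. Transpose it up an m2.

Ab2 gives Bbb2
D3 gives Eb3
E3 gives F3
G4 gives Ab4
B3 gives C4
D4 gives Eb4

Bbb2 Eb3 F3 Ab4 C4 Eb4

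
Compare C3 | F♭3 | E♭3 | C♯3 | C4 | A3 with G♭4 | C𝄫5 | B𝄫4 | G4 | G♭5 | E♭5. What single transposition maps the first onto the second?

up a diminished twelfth

Take the first pair: C3 → Gb4. C to G spans 12 letter names, so the interval is some kind of twelfth.
C3 to Gb4 is 18 semitones, which makes it a diminished twelfth; the second version is higher, so the direction is up.
Checking another pair — A3 → Eb5 — gives the same interval.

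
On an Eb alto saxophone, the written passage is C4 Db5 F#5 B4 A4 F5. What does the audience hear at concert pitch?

Eb3 Fb4 A4 D4 C4 Ab4

Written C4 on the Eb alto saxophone sounds as Eb3, a major sixth lower; apply that shift to every note.
C4 becomes Eb3
Db5 becomes Fb4
F#5 becomes A4
B4 becomes D4
A4 becomes C4
F5 becomes Ab4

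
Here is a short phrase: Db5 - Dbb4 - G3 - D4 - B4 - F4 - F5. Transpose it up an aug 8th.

D6 Db5 G#4 D#5 B#5 F#5 F#6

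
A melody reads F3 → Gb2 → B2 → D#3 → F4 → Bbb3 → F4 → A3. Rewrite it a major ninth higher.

G4 Ab3 C#4 E#4 G5 Cb5 G5 B4

F3 becomes G4
Gb2 becomes Ab3
B2 becomes C#4
D#3 becomes E#4
F4 becomes G5
Bbb3 becomes Cb5
F4 becomes G5
A3 becomes B4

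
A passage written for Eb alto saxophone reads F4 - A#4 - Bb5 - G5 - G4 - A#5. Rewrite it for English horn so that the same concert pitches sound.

First find concert pitch: the Eb alto saxophone sounds a major sixth below written, so F4 A#4 Bb5 G5 G4 A#5 sounds Ab3 C#4 Db5 Bb4 Bb3 C#5.
Then write for English horn: it sounds a perfect fifth below written, so the part must be a perfect fifth above concert.
Ab3 → Eb4
C#4 → G#4
Db5 → Ab5
Bb4 → F5
Bb3 → F4
C#5 → G#5

Eb4 G#4 Ab5 F5 F4 G#5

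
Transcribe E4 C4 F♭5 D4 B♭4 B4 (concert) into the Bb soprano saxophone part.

F#4 D4 Gb5 E4 C5 C#5

The Bb soprano saxophone sounds a major second below written, so the written part must be a major second above concert — transpose each note up.
E4 → F#4
C4 → D4
Fb5 → Gb5
D4 → E4
Bb4 → C5
B4 → C#5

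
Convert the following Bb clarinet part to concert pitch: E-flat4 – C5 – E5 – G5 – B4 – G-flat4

Written C4 on the Bb clarinet sounds as Bb3, a major second lower; apply that shift to every note.
Eb4 to Db4
C5 to Bb4
E5 to D5
G5 to F5
B4 to A4
Gb4 to Fb4

Db4 Bb4 D5 F5 A4 Fb4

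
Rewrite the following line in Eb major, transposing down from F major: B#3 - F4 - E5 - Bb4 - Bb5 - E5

From F down to Eb is a major second; apply that to each pitch.
B#3 -> A#3
F4 -> Eb4
E5 -> D5
Bb4 -> Ab4
Bb5 -> Ab5
E5 -> D5

A#3 Eb4 D5 Ab4 Ab5 D5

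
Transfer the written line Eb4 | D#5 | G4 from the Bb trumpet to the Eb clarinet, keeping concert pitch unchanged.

Bb3 A#4 D4

First find concert pitch: the Bb trumpet sounds a major second below written, so Eb4 D#5 G4 sounds Db4 C#5 F4.
Then write for Eb clarinet: it sounds a minor third above written, so the part must be a minor third below concert.
Db4 → Bb3
C#5 → A#4
F4 → D4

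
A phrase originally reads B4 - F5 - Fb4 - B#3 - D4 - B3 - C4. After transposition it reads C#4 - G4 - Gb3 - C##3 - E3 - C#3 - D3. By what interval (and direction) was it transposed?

From B4 to C#4 is 7 letter names — a seventh of some quality.
C#4 to B4 is 10 semitones, which makes it a minor seventh; the second version is lower, so the direction is down.
Checking another pair — C4 → D3 — gives the same interval.

down a minor seventh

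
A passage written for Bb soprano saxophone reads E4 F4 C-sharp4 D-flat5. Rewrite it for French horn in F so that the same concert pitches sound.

A4 Bb4 F#4 Gb5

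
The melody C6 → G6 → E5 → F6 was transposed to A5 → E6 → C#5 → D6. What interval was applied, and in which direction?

down a minor third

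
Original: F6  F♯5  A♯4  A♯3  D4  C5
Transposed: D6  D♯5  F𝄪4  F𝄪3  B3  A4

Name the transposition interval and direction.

down a minor third

Take the first pair: F6 → D6. F to D spans 3 letter names, so the interval is some kind of third.
D6 to F6 is 3 semitones, which makes it a minor third; the second version is lower, so the direction is down.
Checking another pair — C5 → A4 — gives the same interval.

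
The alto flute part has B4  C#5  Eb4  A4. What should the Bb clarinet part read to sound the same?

G#4 A#4 C4 F#4

First find concert pitch: the alto flute sounds a perfect fourth below written, so B4 C#5 Eb4 A4 sounds F#4 G#4 Bb3 E4.
Then write for Bb clarinet: it sounds a major second below written, so the part must be a major second above concert.
F#4 → G#4
G#4 → A#4
Bb3 → C4
E4 → F#4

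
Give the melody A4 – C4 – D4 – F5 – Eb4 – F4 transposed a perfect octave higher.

A5 C5 D5 F6 Eb5 F5

A4: an octave up reaches A, and 12 semitones makes it A5.
C4 up a perfect octave is C5.
A perfect octave up from D4 gives D5.
F5: an octave up reaches F, and 12 semitones makes it F6.
A perfect octave up from Eb4 gives Eb5.
A perfect octave up from F4 gives F5.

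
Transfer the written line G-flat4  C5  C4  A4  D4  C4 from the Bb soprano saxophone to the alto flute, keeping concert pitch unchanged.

First find concert pitch: the Bb soprano saxophone sounds a major second below written, so G-flat4 C5 C4 A4 D4 C4 sounds Fb4 Bb4 Bb3 G4 C4 Bb3.
Then write for alto flute: it sounds a perfect fourth below written, so the part must be a perfect fourth above concert.
Fb4 → Bbb4
Bb4 → Eb5
Bb3 → Eb4
G4 → C5
C4 → F4
Bb3 → Eb4

Bbb4 Eb5 Eb4 C5 F4 Eb4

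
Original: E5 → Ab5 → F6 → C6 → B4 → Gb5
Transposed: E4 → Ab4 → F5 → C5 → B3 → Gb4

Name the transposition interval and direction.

down a perfect octave

Take the first pair: E5 → E4. E to E spans 8 letter names, so the interval is some kind of octave.
E4 to E5 is 12 semitones, which makes it a perfect octave; the second version is lower, so the direction is down.
Checking another pair — Gb5 → Gb4 — gives the same interval.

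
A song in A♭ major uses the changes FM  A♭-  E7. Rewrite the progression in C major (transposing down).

A♭ major down to C major is a minor sixth; each chord root moves by that interval while the quality stays the same.
FM: root F down a minor sixth → A, giving AM.
A♭-: root A♭ down a minor sixth → C, giving C-.
E7: root E down a minor sixth → G#, giving G#7.

AM C- G#7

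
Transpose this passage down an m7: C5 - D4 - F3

C5 down a minor seventh is D4.
A minor seventh down from D4 gives E3.
A minor seventh down from F3 gives G2.

D4 E3 G2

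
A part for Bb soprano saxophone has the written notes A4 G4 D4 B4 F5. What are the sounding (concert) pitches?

Written C4 on the Bb soprano saxophone sounds as Bb3, a major second lower; apply that shift to every note.
A4 gives G4
G4 gives F4
D4 gives C4
B4 gives A4
F5 gives Eb5

G4 F4 C4 A4 Eb5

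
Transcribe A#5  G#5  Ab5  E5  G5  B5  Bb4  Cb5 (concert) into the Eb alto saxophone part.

F##6 E#6 F6 C#6 E6 G#6 G5 Ab5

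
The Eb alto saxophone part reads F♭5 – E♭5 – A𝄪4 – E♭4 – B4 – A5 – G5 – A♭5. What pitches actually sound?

Abb4 Gb4 C##4 Gb3 D4 C5 Bb4 Cb5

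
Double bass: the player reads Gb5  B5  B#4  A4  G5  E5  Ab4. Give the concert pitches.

Gb4 B4 B#3 A3 G4 E4 Ab3

The double bass sounds a perfect octave below written, so transpose each written note down a perfect octave.
Gb5 -> Gb4
B5 -> B4
B#4 -> B#3
A4 -> A3
G5 -> G4
E5 -> E4
Ab4 -> Ab3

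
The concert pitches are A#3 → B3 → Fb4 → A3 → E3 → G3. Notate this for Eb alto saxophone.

F##4 G#4 Db5 F#4 C#4 E4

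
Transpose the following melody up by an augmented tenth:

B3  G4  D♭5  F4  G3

B3 becomes D##5
G4 becomes B#5
Db5 becomes F#6
F4 becomes A#5
G3 becomes B#4

D##5 B#5 F#6 A#5 B#4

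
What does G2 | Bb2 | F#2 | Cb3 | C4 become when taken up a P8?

G3 Bb3 F#3 Cb4 C5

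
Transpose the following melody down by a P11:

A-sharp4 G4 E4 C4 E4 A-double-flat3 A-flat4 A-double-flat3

A#4: an eleventh down reaches E, and 17 semitones makes it E#3.
G4: an eleventh down reaches D, and 17 semitones makes it D3.
A perfect eleventh down from E4 gives B2.
A perfect eleventh down from C4 gives G2.
E4: an eleventh down reaches B, and 17 semitones makes it B2.
Abb3 down a perfect eleventh is Ebb2.
Ab4 down a perfect eleventh is Eb3.
Abb3: an eleventh down reaches E, and 17 semitones makes it Ebb2.

E#3 D3 B2 G2 B2 Ebb2 Eb3 Ebb2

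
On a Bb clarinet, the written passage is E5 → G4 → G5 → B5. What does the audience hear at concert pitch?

D5 F4 F5 A5

The Bb clarinet sounds a major second below written, so transpose each written note down a major second.
E5 to D5
G4 to F4
G5 to F5
B5 to A5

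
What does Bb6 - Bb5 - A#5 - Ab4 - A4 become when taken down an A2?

Abb6 Abb5 G5 Gbb4 Gb4

Bb6 gives Abb6
Bb5 gives Abb5
A#5 gives G5
Ab4 gives Gbb4
A4 gives Gb4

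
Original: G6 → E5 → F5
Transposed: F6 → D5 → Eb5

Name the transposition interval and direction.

From G6 to F6 is 2 letter names — a second of some quality.
F6 to G6 is 2 semitones, which makes it a major second; the second version is lower, so the direction is down.
Checking another pair — F5 → Eb5 — gives the same interval.

down a major second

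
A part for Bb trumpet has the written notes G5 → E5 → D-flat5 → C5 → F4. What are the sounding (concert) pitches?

F5 D5 Cb5 Bb4 Eb4

The Bb trumpet sounds a major second below written, so transpose each written note down a major second.
G5 to F5
E5 to D5
Db5 to Cb5
C5 to Bb4
F4 to Eb4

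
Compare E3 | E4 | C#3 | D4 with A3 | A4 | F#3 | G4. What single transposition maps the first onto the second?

up a perfect fourth

Take the first pair: E3 → A3. E to A spans 4 letter names, so the interval is some kind of fourth.
E3 to A3 is 5 semitones, which makes it a perfect fourth; the second version is higher, so the direction is up.
Checking another pair — D4 → G4 — gives the same interval.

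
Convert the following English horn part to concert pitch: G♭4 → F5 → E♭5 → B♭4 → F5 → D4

Cb4 Bb4 Ab4 Eb4 Bb4 G3

The English horn sounds a perfect fifth below written, so transpose each written note down a perfect fifth.
Gb4 gives Cb4
F5 gives Bb4
Eb5 gives Ab4
Bb4 gives Eb4
F5 gives Bb4
D4 gives G3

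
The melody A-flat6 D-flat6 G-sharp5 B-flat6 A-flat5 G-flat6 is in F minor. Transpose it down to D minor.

F6 Bb5 E#5 G6 F5 Eb6

F minor to D minor down is a minor third, so every note moves down by that interval.
Ab6 gives F6
Db6 gives Bb5
G#5 gives E#5
Bb6 gives G6
Ab5 gives F5
Gb6 gives Eb6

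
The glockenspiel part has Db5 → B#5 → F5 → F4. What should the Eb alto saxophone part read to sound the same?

First find concert pitch: the glockenspiel sounds a perfect fifteenth above written, so Db5 B#5 F5 F4 sounds Db7 B#7 F7 F6.
Then write for Eb alto saxophone: it sounds a major sixth below written, so the part must be a major sixth above concert.
Db7 → Bb7
B#7 → G##8
F7 → D8
F6 → D7

Bb7 G##8 D8 D7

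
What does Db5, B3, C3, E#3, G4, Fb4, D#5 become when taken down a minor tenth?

Bb3 G#2 A1 C##2 E3 Db3 B#3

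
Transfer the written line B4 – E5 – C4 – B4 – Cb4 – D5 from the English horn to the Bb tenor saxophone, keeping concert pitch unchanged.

F#5 B5 G4 F#5 Gb4 A5

First find concert pitch: the English horn sounds a perfect fifth below written, so B4 E5 C4 B4 Cb4 D5 sounds E4 A4 F3 E4 Fb3 G4.
Then write for Bb tenor saxophone: it sounds a major ninth below written, so the part must be a major ninth above concert.
E4 → F#5
A4 → B5
F3 → G4
E4 → F#5
Fb3 → Gb4
G4 → A5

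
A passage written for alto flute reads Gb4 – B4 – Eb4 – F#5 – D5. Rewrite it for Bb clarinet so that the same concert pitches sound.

Eb4 G#4 C4 D#5 B4

First find concert pitch: the alto flute sounds a perfect fourth below written, so Gb4 B4 Eb4 F#5 D5 sounds Db4 F#4 Bb3 C#5 A4.
Then write for Bb clarinet: it sounds a major second below written, so the part must be a major second above concert.
Db4 → Eb4
F#4 → G#4
Bb3 → C4
C#5 → D#5
A4 → B4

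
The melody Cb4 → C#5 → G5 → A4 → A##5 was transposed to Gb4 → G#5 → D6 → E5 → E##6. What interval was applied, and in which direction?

up a perfect fifth

From Cb4 to Gb4 is 5 letter names — a fifth of some quality.
Cb4 to Gb4 is 7 semitones, which makes it a perfect fifth; the second version is higher, so the direction is up.
Checking another pair — A##5 → E##6 — gives the same interval.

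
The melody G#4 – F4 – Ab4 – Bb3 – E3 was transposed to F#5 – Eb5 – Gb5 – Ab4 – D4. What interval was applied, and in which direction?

up a minor seventh

From G#4 to F#5 is 7 letter names — a seventh of some quality.
G#4 to F#5 is 10 semitones, which makes it a minor seventh; the second version is higher, so the direction is up.
Checking another pair — E3 → D4 — gives the same interval.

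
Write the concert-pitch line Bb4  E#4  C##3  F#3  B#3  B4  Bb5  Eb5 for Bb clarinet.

C5 F##4 D##3 G#3 C##4 C#5 C6 F5

The Bb clarinet sounds a major second below written, so the written part must be a major second above concert — transpose each note up.
Bb4 gives C5
E#4 gives F##4
C##3 gives D##3
F#3 gives G#3
B#3 gives C##4
B4 gives C#5
Bb5 gives C6
Eb5 gives F5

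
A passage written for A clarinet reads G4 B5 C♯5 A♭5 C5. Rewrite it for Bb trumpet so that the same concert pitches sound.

First find concert pitch: the A clarinet sounds a minor third below written, so G4 B5 C♯5 A♭5 C5 sounds E4 G#5 A#4 F5 A4.
Then write for Bb trumpet: it sounds a major second below written, so the part must be a major second above concert.
E4 → F#4
G#5 → A#5
A#4 → B#4
F5 → G5
A4 → B4

F#4 A#5 B#4 G5 B4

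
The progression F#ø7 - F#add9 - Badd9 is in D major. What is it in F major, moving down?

Aø7 Aadd9 Dadd9

D major down to F major is a major sixth; each chord root moves by that interval while the quality stays the same.
F#ø7: root F# down a major sixth → A, giving Aø7.
F#add9: root F# down a major sixth → A, giving Aadd9.
Badd9: root B down a major sixth → D, giving Dadd9.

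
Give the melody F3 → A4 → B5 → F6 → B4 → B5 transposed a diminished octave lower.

A diminished octave down from F3 gives F#2.
A4: an octave down reaches A, and 11 semitones makes it A#3.
B5 down a diminished octave is B#4.
F6: an octave down reaches F, and 11 semitones makes it F#5.
B4 down a diminished octave is B#3.
B5: an octave down reaches B, and 11 semitones makes it B#4.

F#2 A#3 B#4 F#5 B#3 B#4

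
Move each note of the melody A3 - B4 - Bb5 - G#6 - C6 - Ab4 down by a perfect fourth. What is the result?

E3 F#4 F5 D#6 G5 Eb4

A3 → E3
B4 → F#4
Bb5 → F5
G#6 → D#6
C6 → G5
Ab4 → Eb4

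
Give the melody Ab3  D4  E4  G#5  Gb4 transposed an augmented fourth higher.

Ab3: a fourth up reaches D, and 6 semitones makes it D4.
D4 up an augmented fourth is G#4.
E4 up an augmented fourth is A#4.
G#5 up an augmented fourth is C##6.
Gb4: a fourth up reaches C, and 6 semitones makes it C5.

D4 G#4 A#4 C##6 C5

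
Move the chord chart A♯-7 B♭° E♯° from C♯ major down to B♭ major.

C♯ major down to B♭ major is an augmented second; each chord root moves by that interval while the quality stays the same.
A♯-7: root A♯ down an augmented second → G, giving G-7.
B♭°: root B♭ down an augmented second → Abb, giving Abb°.
E♯°: root E♯ down an augmented second → D, giving D°.

G-7 Abb° D°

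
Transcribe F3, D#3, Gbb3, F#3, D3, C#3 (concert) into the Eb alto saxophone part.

D4 B#3 Ebb4 D#4 B3 A#3

The Eb alto saxophone sounds a major sixth below written, so the written part must be a major sixth above concert — transpose each note up.
F3 -> D4
D#3 -> B#3
Gbb3 -> Ebb4
F#3 -> D#4
D3 -> B3
C#3 -> A#3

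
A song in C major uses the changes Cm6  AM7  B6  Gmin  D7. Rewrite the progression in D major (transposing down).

Dm6 BM7 C#6 Amin E7

C major down to D major is a minor seventh; each chord root moves by that interval while the quality stays the same.
Cm6: root C down a minor seventh → D, giving Dm6.
AM7: root A down a minor seventh → B, giving BM7.
B6: root B down a minor seventh → C#, giving C#6.
Gmin: root G down a minor seventh → A, giving Amin.
D7: root D down a minor seventh → E, giving E7.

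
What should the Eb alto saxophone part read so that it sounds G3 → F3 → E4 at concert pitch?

E4 D4 C#5

Written C4 sounds as Eb3 on the Eb alto saxophone, so concert pitches are written a major sixth up.
G3 gives E4
F3 gives D4
E4 gives C#5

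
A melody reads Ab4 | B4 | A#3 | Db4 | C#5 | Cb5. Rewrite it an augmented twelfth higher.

E6 F##6 E##5 A5 G##6 G6

Ab4: a twelfth up reaches E, and 20 semitones makes it E6.
B4 up an augmented twelfth is F##6.
An augmented twelfth up from A#3 gives E##5.
Db4 up an augmented twelfth is A5.
An augmented twelfth up from C#5 gives G##6.
Cb5 up an augmented twelfth is G6.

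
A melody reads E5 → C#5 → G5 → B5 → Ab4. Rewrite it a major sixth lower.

G4 E4 Bb4 D5 Cb4

E5 -> G4
C#5 -> E4
G5 -> Bb4
B5 -> D5
Ab4 -> Cb4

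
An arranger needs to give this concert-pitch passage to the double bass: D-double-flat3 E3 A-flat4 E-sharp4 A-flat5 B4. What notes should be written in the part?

Written C4 sounds as C3 on the double bass, so concert pitches are written a perfect octave up.
Dbb3 -> Dbb4
E3 -> E4
Ab4 -> Ab5
E#4 -> E#5
Ab5 -> Ab6
B4 -> B5

Dbb4 E4 Ab5 E#5 Ab6 B5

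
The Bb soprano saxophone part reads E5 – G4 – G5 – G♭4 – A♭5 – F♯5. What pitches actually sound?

The Bb soprano saxophone sounds a major second below written, so transpose each written note down a major second.
E5 gives D5
G4 gives F4
G5 gives F5
Gb4 gives Fb4
Ab5 gives Gb5
F#5 gives E5

D5 F4 F5 Fb4 Gb5 E5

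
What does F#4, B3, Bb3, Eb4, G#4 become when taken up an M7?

E#5 A#4 A4 D5 F##5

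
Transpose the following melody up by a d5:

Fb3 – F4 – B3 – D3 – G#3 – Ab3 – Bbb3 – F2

Cbb4 Cb5 F4 Ab3 D4 Ebb4 Fbb4 Cb3

Fb3 up a diminished fifth is Cbb4.
F4 up a diminished fifth is Cb5.
B3: a fifth up reaches F, and 6 semitones makes it F4.
A diminished fifth up from D3 gives Ab3.
G#3: a fifth up reaches D, and 6 semitones makes it D4.
Ab3: a fifth up reaches E, and 6 semitones makes it Ebb4.
A diminished fifth up from Bbb3 gives Fbb4.
F2: a fifth up reaches C, and 6 semitones makes it Cb3.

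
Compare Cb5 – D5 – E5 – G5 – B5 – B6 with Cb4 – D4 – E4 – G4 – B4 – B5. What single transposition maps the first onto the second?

Take the first pair: Cb5 → Cb4. C to C spans 8 letter names, so the interval is some kind of octave.
Cb4 to Cb5 is 12 semitones, which makes it a perfect octave; the second version is lower, so the direction is down.
Checking another pair — B6 → B5 — gives the same interval.

down a perfect octave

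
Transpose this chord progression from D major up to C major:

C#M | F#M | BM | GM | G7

BM EM AM FM F7

D major up to C major is a minor seventh; each chord root moves by that interval while the quality stays the same.
C#M: root C# up a minor seventh → B, giving BM.
F#M: root F# up a minor seventh → E, giving EM.
BM: root B up a minor seventh → A, giving AM.
GM: root G up a minor seventh → F, giving FM.
G7: root G up a minor seventh → F, giving F7.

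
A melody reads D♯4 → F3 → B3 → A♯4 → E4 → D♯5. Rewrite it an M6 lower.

D#4 becomes F#3
F3 becomes Ab2
B3 becomes D3
A#4 becomes C#4
E4 becomes G3
D#5 becomes F#4

F#3 Ab2 D3 C#4 G3 F#4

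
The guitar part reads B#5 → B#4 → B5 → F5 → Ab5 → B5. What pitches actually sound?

Written C4 on the guitar sounds as C3, a perfect octave lower; apply that shift to every note.
B#5 to B#4
B#4 to B#3
B5 to B4
F5 to F4
Ab5 to Ab4
B5 to B4

B#4 B#3 B4 F4 Ab4 B4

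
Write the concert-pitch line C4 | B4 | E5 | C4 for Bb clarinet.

D4 C#5 F#5 D4

The Bb clarinet sounds a major second below written, so the written part must be a major second above concert — transpose each note up.
C4 becomes D4
B4 becomes C#5
E5 becomes F#5
C4 becomes D4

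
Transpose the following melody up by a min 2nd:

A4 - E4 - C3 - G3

A4 → Bb4
E4 → F4
C3 → Db3
G3 → Ab3

Bb4 F4 Db3 Ab3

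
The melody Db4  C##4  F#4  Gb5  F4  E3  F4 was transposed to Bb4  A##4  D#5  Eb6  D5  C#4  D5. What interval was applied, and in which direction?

Take the first pair: Db4 → Bb4. D to B spans 6 letter names, so the interval is some kind of sixth.
Db4 to Bb4 is 9 semitones, which makes it a major sixth; the second version is higher, so the direction is up.
Checking another pair — F4 → D5 — gives the same interval.

up a major sixth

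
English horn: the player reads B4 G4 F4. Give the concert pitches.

The English horn sounds a perfect fifth below written, so transpose each written note down a perfect fifth.
B4 -> E4
G4 -> C4
F4 -> Bb3

E4 C4 Bb3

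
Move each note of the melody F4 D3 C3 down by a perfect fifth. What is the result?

Bb3 G2 F2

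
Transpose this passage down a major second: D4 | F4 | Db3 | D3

C4 Eb4 Cb3 C3

D4 down a major second is C4.
F4 down a major second is Eb4.
A major second down from Db3 gives Cb3.
D3 down a major second is C3.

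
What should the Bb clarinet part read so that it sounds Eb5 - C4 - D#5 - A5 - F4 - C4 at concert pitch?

F5 D4 E#5 B5 G4 D4

The Bb clarinet sounds a major second below written, so the written part must be a major second above concert — transpose each note up.
Eb5 -> F5
C4 -> D4
D#5 -> E#5
A5 -> B5
F4 -> G4
C4 -> D4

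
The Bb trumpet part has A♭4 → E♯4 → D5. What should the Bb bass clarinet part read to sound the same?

Ab5 E#5 D6

First find concert pitch: the Bb trumpet sounds a major second below written, so A♭4 E♯4 D5 sounds Gb4 D#4 C5.
Then write for Bb bass clarinet: it sounds a major ninth below written, so the part must be a major ninth above concert.
Gb4 → Ab5
D#4 → E#5
C5 → D6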